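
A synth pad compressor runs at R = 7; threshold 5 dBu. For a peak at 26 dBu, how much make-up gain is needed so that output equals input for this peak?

18 dB

The peak compresses to 5 + 21/7 = 8 dBu.
To reach 26 dBu requires 26 − 8 = 18 dB of make-up.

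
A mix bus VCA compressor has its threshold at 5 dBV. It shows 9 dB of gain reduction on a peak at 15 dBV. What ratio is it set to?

10:1

Input overshoot = 15 − 5 = 10 dB.
Output overshoot = 10 − 9 = 1 dB.
Ratio = input overshoot / output overshoot = 10 / 1 = 10.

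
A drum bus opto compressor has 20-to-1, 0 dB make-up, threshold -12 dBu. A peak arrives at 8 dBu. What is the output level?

Overshoot: 8 − (-12) = 20 dB.
20:1 compression reduces that to 20/20 = 1 dB over.
That puts the output at -11 dBu.

-11 dBu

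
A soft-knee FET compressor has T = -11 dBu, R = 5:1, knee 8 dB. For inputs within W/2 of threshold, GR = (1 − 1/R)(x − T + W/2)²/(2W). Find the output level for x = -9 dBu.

x − T + W/2 = -9 − (-11) + 4 = 6.
GR = (1 − 1/5) × 6² / 16 = 0.8 × 36 / 16 = 1.8 dB.
Output = -9 − 1.8 = -10.8 dBu.

-10.8 dBu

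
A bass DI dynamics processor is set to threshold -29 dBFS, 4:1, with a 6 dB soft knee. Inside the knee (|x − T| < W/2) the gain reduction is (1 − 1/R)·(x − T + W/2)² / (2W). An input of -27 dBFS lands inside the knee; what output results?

x − T + W/2 = -27 − (-29) + 3 = 5.
GR = (1 − 1/4) × 5² / 12 = 0.75 × 25 / 12 = 1.5625 dB.
Output = -27 − 1.5625 = -28.5625 dBFS.

-28.5625 dBFS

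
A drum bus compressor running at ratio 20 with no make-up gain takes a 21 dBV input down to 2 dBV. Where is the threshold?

Input is 20 dB above T (since output overshoot × R = input overshoot: (2 − T)·20 = 21 − T gives T = 1 dBV).
Check: 1 + (21 − 1)/20 = 1 + 1 = 2 dBV. ✓

1 dBV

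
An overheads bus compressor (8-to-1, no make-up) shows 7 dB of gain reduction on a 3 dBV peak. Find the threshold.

-5 dBV

Let T be the threshold. Output overshoot = (input overshoot)/R, so -4 − T = (3 − T)/8.
8·(-4 − T) = 3 − T → 7·T = -32 − 3 = -35.
T = -35/7 = -5 dBV.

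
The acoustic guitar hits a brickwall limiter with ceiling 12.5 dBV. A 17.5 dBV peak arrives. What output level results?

12.5 dBV

The limiter clamps the peak to its 12.5 dBV ceiling.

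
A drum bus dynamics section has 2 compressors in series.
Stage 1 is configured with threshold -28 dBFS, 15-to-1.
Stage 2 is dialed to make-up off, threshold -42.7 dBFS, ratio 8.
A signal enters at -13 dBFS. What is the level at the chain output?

-40.7375 dBFS

Stage 1: overshoot 15 dB → 15/15 = 1 dB → -27 dBFS.
Stage 2: overshoot 15.7 dB → 15.7/8 = 1.9625 dB → -40.7375 dBFS.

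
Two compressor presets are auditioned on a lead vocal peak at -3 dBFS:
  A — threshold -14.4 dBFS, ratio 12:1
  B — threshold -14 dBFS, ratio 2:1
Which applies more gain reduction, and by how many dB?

A: 11.4 dB over, compressed to 0.95 dB over, so 10.45 dB of GR.
B: 11 dB over, compressed to 5.5 dB over, so 5.5 dB of GR.
A applies 4.95 dB more gain reduction.

A, by 4.95 dB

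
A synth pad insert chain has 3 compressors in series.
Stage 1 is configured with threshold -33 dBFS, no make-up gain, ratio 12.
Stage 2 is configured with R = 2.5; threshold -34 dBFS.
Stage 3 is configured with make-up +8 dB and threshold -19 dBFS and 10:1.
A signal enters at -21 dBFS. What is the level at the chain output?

-25.2 dBFS

Stage 1: overshoot 12 dB → 12/12 = 1 dB → -32 dBFS.
Stage 2: -32 dBFS is 2 dB over -34 dBFS; at 2.5:1 that becomes 0.8 dB over, giving -33.2 dBFS.
Stage 3: -33.2 dBFS is at or below the -19 dBFS threshold — no compression; make-up brings it to -25.2 dBFS.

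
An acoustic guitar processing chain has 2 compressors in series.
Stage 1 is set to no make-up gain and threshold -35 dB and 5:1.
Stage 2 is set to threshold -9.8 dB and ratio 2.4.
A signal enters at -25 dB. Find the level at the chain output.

-33 dB

Stage 1: overshoot 10 dB → 10/5 = 2 dB → -33 dB.
Stage 2: -33 dB is at or below the -9.8 dB threshold — no compression; output -33 dB.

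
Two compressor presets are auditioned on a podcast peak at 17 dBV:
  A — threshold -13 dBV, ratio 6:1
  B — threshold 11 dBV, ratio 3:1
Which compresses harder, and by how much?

A, by 21 dB

A: GR = 30 − 30/6 = 25 dB.
B: GR = 6 − 6/3 = 4 dB.
Difference: 21 dB in favour of A.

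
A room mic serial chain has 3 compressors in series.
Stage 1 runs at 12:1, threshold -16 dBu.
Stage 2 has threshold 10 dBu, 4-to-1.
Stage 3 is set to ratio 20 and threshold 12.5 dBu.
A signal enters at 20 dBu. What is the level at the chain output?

-13 dBu

Stage 1: 20 dBu is 36 dB over -16 dBu; at 12:1 that becomes 3 dB over, giving -13 dBu.
Stage 2: below threshold (-13 ≤ 10); passes unchanged; output -13 dBu.
Stage 3: -13 dBu ≤ 12.5 dBu, so stage 3 doesn't engage; output -13 dBu.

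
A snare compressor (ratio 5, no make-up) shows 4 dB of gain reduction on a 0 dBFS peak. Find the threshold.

-5 dBFS

Let T be the threshold. Output overshoot = (input overshoot)/R, so -4 − T = (0 − T)/5.
5·(-4 − T) = 0 − T → 4·T = -20 − 0 = -20.
T = -20/4 = -5 dBFS.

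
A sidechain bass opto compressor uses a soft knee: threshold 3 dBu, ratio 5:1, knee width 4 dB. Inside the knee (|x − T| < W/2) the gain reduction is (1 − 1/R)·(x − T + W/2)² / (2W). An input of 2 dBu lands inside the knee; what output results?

1.9 dBu

x − T + W/2 = 2 − 3 + 2 = 1.
GR = (1 − 1/5) × 1² / 8 = 0.8 × 1 / 8 = 0.1 dB.
Output = 2 − 0.1 = 1.9 dBu.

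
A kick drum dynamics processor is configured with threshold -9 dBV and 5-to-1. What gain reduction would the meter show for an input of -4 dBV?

-4 dBV exceeds the threshold by 5 dB.
At 5:1, output sits 5/5 = 1 dB above threshold.
So the signal is attenuated by 5 − 1 = 4 dB.

4 dB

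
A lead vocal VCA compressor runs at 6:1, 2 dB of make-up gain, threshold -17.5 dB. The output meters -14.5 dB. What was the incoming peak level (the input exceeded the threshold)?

Stripping the +2 dB make-up gives -16.5 dB at the gain stage.
The compressed level sits -16.5 − (-17.5) = 1 dB over threshold.
Undo the ratio: input overshoot = 1 × 6 = 6 dB, giving input = -11.5 dB.

-11.5 dB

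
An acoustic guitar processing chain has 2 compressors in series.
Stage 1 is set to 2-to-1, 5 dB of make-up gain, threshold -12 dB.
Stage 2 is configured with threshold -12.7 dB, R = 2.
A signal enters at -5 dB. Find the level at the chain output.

-8.1 dB

Stage 1: -5 dB is 7 dB over -12 dB; at 2:1 that becomes 3.5 dB over, giving -8.5 dB; +5 dB make-up → -3.5 dB.
Stage 2: 9.2 dB above -12.7 dB, reduced 2:1 to 4.6 dB above → -8.1 dB.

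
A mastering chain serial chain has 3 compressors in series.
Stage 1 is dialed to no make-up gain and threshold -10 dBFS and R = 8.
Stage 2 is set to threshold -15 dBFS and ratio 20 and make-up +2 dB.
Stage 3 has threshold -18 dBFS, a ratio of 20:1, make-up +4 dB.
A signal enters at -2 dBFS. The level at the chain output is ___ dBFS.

-13.735 dBFS

Stage 1: 8 dB above -10 dBFS, reduced 8:1 to 1 dB above → -9 dBFS.
Stage 2: overshoot 6 dB → 6/20 = 0.3 dB → -14.7 dBFS; +2 dB make-up → -12.7 dBFS.
Stage 3: -12.7 dBFS is 5.3 dB over -18 dBFS; at 20:1 that becomes 0.265 dB over, giving -17.735 dBFS; +4 dB make-up → -13.735 dBFS.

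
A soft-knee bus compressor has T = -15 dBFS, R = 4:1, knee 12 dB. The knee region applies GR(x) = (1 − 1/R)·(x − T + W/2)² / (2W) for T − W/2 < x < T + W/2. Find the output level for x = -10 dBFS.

x − T + W/2 = -10 − (-15) + 6 = 11.
GR = (1 − 1/4) × 11² / 24 = 0.75 × 121 / 24 = 3.78125 dB.
Output = -10 − 3.78125 = -13.78125 dBFS.

-13.78125 dBFS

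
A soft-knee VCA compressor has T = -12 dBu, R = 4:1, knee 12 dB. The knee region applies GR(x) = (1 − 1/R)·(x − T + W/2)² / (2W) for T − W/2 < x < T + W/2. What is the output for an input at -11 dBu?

x − T + W/2 = -11 − (-12) + 6 = 7.
GR = (1 − 1/4) × 7² / 24 = 0.75 × 49 / 24 = 1.53125 dB.
Output = -11 − 1.53125 = -12.53125 dBu.

-12.53125 dBu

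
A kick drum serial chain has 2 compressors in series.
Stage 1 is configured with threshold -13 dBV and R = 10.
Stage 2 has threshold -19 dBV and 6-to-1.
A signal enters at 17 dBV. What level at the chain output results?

Stage 1: overshoot 30 dB → 30/10 = 3 dB → -10 dBV.
Stage 2: overshoot 9 dB → 9/6 = 1.5 dB → -17.5 dBV.

-17.5 dBV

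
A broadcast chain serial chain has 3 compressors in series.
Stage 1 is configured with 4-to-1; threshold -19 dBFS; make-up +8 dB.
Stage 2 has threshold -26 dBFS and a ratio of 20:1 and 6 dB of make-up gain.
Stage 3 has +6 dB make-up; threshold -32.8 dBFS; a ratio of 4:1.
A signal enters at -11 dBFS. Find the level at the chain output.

Stage 1: -11 dBFS is 8 dB over -19 dBFS; at 4:1 that becomes 2 dB over, giving -17 dBFS; +8 dB make-up → -9 dBFS.
Stage 2: overshoot 17 dB → 17/20 = 0.85 dB → -25.15 dBFS; +6 dB make-up → -19.15 dBFS.
Stage 3: overshoot 13.65 dB → 13.65/4 = 3.4125 dB → -29.3875 dBFS; +6 dB make-up → -23.3875 dBFS.

-23.3875 dBFS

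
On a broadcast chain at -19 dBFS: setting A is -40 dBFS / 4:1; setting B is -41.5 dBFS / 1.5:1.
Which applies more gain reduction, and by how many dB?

A: overshoot 21 dB → output overshoot 5.25 dB → GR 15.75 dB.
B: overshoot 22.5 dB → output overshoot 15 dB → GR 7.5 dB.
Difference: 8.25 dB in favour of A.

A, by 8.25 dB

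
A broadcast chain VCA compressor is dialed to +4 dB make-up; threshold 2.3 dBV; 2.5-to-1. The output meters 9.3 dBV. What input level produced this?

9.8 dBV

Before make-up, the level was 9.3 − 4 = 5.3 dBV.
The compressed level sits 5.3 − 2.3 = 3 dB over threshold.
Undo the ratio: input overshoot = 3 × 2.5 = 7.5 dB, giving input = 9.8 dBV.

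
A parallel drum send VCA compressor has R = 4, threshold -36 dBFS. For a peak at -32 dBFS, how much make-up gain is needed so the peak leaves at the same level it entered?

Overshoot 4 dB → 4/4 = 1 dB after compression, so the compressed level is -36 + 1 = -35 dBFS.
Make-up = target − compressed = -32 − (-35) = 3 dB.

3 dB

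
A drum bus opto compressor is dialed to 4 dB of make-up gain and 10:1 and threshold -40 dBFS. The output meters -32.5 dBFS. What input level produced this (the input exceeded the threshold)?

-5 dBFS

Remove make-up: -32.5 − 4 = -36.5 dBFS.
The compressed level sits -36.5 − (-40) = 3.5 dB over threshold.
Before 10:1 compression the overshoot was 3.5 × 10 = 35 dB, so input = -40 + 35 = -5 dBFS.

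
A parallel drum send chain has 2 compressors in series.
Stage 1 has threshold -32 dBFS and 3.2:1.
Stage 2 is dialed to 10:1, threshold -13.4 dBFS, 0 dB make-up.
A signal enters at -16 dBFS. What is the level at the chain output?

Stage 1: overshoot 16 dB → 16/3.2 = 5 dB → -27 dBFS.
Stage 2: -27 dBFS is at or below the -13.4 dBFS threshold — no compression; output -27 dBFS.

-27 dBFS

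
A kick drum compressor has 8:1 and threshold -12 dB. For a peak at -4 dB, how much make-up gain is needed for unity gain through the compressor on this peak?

7 dB

Without make-up, output = threshold + overshoot/8 = -12 + 1 = -11 dB.
Gap to target: 7 dB.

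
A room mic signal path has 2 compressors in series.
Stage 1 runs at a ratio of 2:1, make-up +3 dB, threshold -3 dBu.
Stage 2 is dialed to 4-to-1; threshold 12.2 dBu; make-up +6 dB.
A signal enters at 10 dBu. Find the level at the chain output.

Stage 1: 10 dBu is 13 dB over -3 dBu; at 2:1 that becomes 6.5 dB over, giving 3.5 dBu; +3 dB make-up → 6.5 dBu.
Stage 2: 6.5 dBu ≤ 12.2 dBu, so stage 2 doesn't engage; make-up brings it to 12.5 dBu.

12.5 dBu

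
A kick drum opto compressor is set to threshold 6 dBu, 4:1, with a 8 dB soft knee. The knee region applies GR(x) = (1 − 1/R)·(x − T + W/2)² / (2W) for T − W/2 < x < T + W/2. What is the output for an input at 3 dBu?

x − T + W/2 = 3 − 6 + 4 = 1.
GR = (1 − 1/4) × 1² / 16 = 0.75 × 1 / 16 = 0.046875 dB.
Output = 3 − 0.046875 = 2.953125 dBu.

2.953125 dBu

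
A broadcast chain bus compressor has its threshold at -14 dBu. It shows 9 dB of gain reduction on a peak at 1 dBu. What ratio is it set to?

2.5:1

Input overshoot = 1 − (-14) = 15 dB.
Output overshoot = 15 − 9 = 6 dB.
Ratio = input overshoot / output overshoot = 15 / 6 = 2.5.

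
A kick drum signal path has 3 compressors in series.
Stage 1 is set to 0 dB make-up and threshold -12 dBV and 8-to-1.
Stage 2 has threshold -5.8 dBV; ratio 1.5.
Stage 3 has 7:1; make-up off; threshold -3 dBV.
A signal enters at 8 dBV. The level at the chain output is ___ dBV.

Stage 1: overshoot 20 dB → 20/8 = 2.5 dB → -9.5 dBV.
Stage 2: -9.5 dBV ≤ -5.8 dBV, so stage 2 doesn't engage; output -9.5 dBV.
Stage 3: -9.5 dBV is at or below the -3 dBV threshold — no compression; output -9.5 dBV.

-9.5 dBV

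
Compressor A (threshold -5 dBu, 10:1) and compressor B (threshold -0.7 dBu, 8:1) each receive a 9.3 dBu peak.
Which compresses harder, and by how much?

A: overshoot 14.3 dB → output overshoot 1.43 dB → GR 12.87 dB.
B: overshoot 10 dB → output overshoot 1.25 dB → GR 8.75 dB.
A reduces 4.12 dB more.

A, by 4.12 dB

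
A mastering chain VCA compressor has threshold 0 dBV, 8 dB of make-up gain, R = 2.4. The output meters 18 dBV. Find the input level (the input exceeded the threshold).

24 dBV

Stripping the +8 dB make-up gives 10 dBV at the gain stage.
That's 10 dB above the 0 dBV threshold.
Before 2.4:1 compression the overshoot was 10 × 2.4 = 24 dB, so input = 0 + 24 = 24 dBV.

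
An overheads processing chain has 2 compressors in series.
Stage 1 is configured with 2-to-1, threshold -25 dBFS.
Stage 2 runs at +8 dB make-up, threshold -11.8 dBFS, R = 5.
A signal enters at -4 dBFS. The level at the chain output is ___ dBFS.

-6.5 dBFS

Stage 1: -4 dBFS is 21 dB over -25 dBFS; at 2:1 that becomes 10.5 dB over, giving -14.5 dBFS.
Stage 2: -14.5 dBFS ≤ -11.8 dBFS, so stage 2 doesn't engage; make-up brings it to -6.5 dBFS.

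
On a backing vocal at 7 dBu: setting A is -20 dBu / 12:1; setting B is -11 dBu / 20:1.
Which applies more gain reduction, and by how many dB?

A: 27 dB over, compressed to 2.25 dB over, so 24.75 dB of GR.
B: 18 dB over, compressed to 0.9 dB over, so 17.1 dB of GR.
A reduces 7.65 dB more.

A, by 7.65 dB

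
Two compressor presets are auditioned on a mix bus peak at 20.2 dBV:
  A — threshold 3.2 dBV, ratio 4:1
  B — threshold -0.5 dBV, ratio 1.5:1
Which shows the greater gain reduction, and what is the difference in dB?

A: overshoot 17 dB → output overshoot 4.25 dB → GR 12.75 dB.
B: overshoot 20.7 dB → output overshoot 13.8 dB → GR 6.9 dB.
A applies 5.85 dB more gain reduction.

A, by 5.85 dB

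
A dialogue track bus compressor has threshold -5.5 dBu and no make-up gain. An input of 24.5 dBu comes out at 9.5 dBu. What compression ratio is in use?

2:1

Input overshoot = 24.5 − (-5.5) = 30 dB; output overshoot = 9.5 − (-5.5) = 15 dB.
Ratio = 30 / 15 = 2.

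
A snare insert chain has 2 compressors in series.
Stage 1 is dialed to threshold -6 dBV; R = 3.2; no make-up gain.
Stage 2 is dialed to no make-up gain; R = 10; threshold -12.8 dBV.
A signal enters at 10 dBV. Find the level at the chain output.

-11.62 dBV

Stage 1: overshoot 16 dB → 16/3.2 = 5 dB → -1 dBV.
Stage 2: 11.8 dB above -12.8 dBV, reduced 10:1 to 1.18 dB above → -11.62 dBV.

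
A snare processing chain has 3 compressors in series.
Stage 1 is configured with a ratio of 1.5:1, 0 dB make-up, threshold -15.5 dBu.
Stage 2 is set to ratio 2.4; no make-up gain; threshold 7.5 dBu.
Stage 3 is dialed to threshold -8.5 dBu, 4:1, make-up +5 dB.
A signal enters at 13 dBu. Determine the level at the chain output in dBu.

Stage 1: 13 dBu is 28.5 dB over -15.5 dBu; at 1.5:1 that becomes 19 dB over, giving 3.5 dBu.
Stage 2: 3.5 dBu is at or below the 7.5 dBu threshold — no compression; output 3.5 dBu.
Stage 3: 3.5 dBu is 12 dB over -8.5 dBu; at 4:1 that becomes 3 dB over, giving -5.5 dBu; +5 dB make-up → -0.5 dBu.

-0.5 dBu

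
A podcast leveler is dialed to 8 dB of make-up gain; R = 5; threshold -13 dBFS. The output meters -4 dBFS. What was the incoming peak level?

-8 dBFS

Remove make-up: -4 − 8 = -12 dBFS.
The compressed level sits -12 − (-13) = 1 dB over threshold.
Undo the ratio: input overshoot = 1 × 5 = 5 dB, giving input = -8 dBFS.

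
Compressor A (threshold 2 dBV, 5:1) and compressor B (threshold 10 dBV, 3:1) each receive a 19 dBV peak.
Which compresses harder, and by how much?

A: 17 dB over, compressed to 3.4 dB over, so 13.6 dB of GR.
B: 9 dB over, compressed to 3 dB over, so 6 dB of GR.
Difference: 7.6 dB in favour of A.

A, by 7.6 dB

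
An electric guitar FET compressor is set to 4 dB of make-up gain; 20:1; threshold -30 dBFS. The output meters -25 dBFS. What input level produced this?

Remove make-up: -25 − 4 = -29 dBFS.
The compressed level sits -29 − (-30) = 1 dB over threshold.
Input overshoot = R × output overshoot = 20 dB → input = -30 + 20 = -10 dBFS.

-10 dBFS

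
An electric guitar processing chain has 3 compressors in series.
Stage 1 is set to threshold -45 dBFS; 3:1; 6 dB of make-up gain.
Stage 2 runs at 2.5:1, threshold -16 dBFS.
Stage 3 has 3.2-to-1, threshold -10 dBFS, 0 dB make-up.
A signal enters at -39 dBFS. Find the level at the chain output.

Stage 1: 6 dB above -45 dBFS, reduced 3:1 to 2 dB above → -43 dBFS; +6 dB make-up → -37 dBFS.
Stage 2: -37 dBFS ≤ -16 dBFS, so stage 2 doesn't engage; output -37 dBFS.
Stage 3: -37 dBFS ≤ -10 dBFS, so stage 3 doesn't engage; output -37 dBFS.

-37 dBFS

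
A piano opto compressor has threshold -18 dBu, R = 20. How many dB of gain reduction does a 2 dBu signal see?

2 dBu exceeds the threshold by 20 dB.
After 20:1 compression the overshoot becomes 20/20 = 1 dB.
So the signal is attenuated by 20 − 1 = 19 dB.

19 dB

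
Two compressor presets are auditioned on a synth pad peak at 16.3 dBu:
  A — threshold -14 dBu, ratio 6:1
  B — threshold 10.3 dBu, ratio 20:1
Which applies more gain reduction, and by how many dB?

A, by 19.55 dB

A: 30.3 dB over, compressed to 5.05 dB over, so 25.25 dB of GR.
B: 6 dB over, compressed to 0.3 dB over, so 5.7 dB of GR.
A applies 19.55 dB more gain reduction.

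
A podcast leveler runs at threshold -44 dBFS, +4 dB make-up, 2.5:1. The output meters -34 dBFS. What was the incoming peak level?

-29 dBFS

Remove make-up: -34 − 4 = -38 dBFS.
Post-compression overshoot = -38 − (-44) = 6 dB.
Undo the ratio: input overshoot = 6 × 2.5 = 15 dB, giving input = -29 dBFS.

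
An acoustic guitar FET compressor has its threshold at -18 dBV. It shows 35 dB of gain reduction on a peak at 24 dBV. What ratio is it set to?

6:1

Input overshoot = 24 − (-18) = 42 dB.
Output overshoot = 42 − 35 = 7 dB.
Ratio = input overshoot / output overshoot = 42 / 7 = 6.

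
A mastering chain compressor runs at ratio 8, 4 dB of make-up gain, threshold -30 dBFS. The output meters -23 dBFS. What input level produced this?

-6 dBFS

Before make-up, the level was -23 − 4 = -27 dBFS.
The compressed level sits -27 − (-30) = 3 dB over threshold.
Before 8:1 compression the overshoot was 3 × 8 = 24 dB, so input = -30 + 24 = -6 dBFS.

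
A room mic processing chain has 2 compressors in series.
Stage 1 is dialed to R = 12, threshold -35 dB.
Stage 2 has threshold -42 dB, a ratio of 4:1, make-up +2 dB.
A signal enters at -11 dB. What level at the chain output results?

Stage 1: overshoot 24 dB → 24/12 = 2 dB → -33 dB.
Stage 2: 9 dB above -42 dB, reduced 4:1 to 2.25 dB above → -39.75 dB; +2 dB make-up → -37.75 dB.

-37.75 dB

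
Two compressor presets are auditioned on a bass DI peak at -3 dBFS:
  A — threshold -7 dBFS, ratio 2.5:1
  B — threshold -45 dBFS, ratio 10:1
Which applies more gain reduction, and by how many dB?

B, by 35.4 dB

A: 4 dB over, compressed to 1.6 dB over, so 2.4 dB of GR.
B: 42 dB over, compressed to 4.2 dB over, so 37.8 dB of GR.
B applies 35.4 dB more gain reduction.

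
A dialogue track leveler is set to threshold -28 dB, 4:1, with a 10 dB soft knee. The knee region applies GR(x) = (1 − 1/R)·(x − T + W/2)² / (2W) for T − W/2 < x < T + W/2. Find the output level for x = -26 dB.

x − T + W/2 = -26 − (-28) + 5 = 7.
GR = (1 − 1/4) × 7² / 20 = 0.75 × 49 / 20 = 1.8375 dB.
Output = -26 − 1.8375 = -27.8375 dB.

-27.8375 dB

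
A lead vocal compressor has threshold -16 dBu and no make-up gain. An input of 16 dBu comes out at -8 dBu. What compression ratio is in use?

Input overshoot = 16 − (-16) = 32 dB; output overshoot = -8 − (-16) = 8 dB.
Ratio = 32 / 8 = 4.

4:1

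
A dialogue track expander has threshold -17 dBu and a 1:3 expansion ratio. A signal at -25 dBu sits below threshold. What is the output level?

The input is 8 dB below the -17 dBu threshold.
A 1:3 expander multiplies undershoot by 3: 8 × 3 = 24 dB below threshold.
Output = -17 − 24 = -41 dBu.

-41 dBu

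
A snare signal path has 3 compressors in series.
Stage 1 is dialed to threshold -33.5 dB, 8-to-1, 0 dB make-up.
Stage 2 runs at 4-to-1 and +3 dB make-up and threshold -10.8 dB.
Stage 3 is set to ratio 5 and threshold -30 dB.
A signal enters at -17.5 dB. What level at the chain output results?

Stage 1: overshoot 16 dB → 16/8 = 2 dB → -31.5 dB.
Stage 2: -31.5 dB ≤ -10.8 dB, so stage 2 doesn't engage; make-up brings it to -28.5 dB.
Stage 3: overshoot 1.5 dB → 1.5/5 = 0.3 dB → -29.7 dB.

-29.7 dB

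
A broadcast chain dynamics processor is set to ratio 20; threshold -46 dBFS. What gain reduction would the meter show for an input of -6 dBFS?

38 dB

Overshoot = -6 − (-46) = 40 dB.
At 20:1, output sits 40/20 = 2 dB above threshold.
Gain reduction = 40 − 2 = 38 dB.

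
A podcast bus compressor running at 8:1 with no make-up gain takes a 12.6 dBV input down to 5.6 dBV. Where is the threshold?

4.6 dBV

Gain reduction = 12.6 − 5.6 = 7 dB; output overshoot = GR / (R − 1) = 7 / 7 = 1 dB.
Threshold = output − output overshoot = 5.6 − 1 = 4.6 dBV.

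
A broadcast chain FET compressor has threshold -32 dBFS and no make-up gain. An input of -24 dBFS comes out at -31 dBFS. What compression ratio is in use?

Input overshoot = -24 − (-32) = 8 dB; output overshoot = -31 − (-32) = 1 dB.
Ratio = 8 / 1 = 8.

8:1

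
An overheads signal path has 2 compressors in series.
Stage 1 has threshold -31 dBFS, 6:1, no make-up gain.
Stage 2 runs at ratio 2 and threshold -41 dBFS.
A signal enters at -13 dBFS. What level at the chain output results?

Stage 1: -13 dBFS is 18 dB over -31 dBFS; at 6:1 that becomes 3 dB over, giving -28 dBFS.
Stage 2: overshoot 13 dB → 13/2 = 6.5 dB → -34.5 dBFS.

-34.5 dBFS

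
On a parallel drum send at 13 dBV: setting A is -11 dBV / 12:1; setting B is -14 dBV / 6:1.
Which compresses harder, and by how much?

B, by 0.5 dB

A: 24 dB over, compressed to 2 dB over, so 22 dB of GR.
B: 27 dB over, compressed to 4.5 dB over, so 22.5 dB of GR.
B applies 0.5 dB more gain reduction.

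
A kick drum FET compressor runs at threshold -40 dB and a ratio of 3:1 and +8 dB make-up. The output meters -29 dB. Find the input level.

-31 dB

Before make-up, the level was -29 − 8 = -37 dB.
That's 3 dB above the -40 dB threshold.
Undo the ratio: input overshoot = 3 × 3 = 9 dB, giving input = -31 dB.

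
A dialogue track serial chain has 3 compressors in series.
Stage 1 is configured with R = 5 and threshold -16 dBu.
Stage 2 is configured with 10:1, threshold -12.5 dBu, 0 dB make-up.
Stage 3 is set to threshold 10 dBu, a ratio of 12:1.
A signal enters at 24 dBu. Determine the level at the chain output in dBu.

-12.05 dBu

Stage 1: overshoot 40 dB → 40/5 = 8 dB → -8 dBu.
Stage 2: overshoot 4.5 dB → 4.5/10 = 0.45 dB → -12.05 dBu.
Stage 3: -12.05 dBu is at or below the 10 dBu threshold — no compression; output -12.05 dBu.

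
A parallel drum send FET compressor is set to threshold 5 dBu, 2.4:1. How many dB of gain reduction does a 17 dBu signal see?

The signal is 12 dB above threshold.
After 2.4:1 compression the overshoot becomes 12/2.4 = 5 dB.
So the signal is attenuated by 12 − 5 = 7 dB.

7 dB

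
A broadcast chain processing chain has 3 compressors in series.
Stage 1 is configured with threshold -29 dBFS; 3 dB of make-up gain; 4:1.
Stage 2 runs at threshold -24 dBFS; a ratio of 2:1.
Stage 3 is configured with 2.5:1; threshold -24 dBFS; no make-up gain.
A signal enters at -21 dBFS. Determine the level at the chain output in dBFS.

-24 dBFS

Stage 1: 8 dB above -29 dBFS, reduced 4:1 to 2 dB above → -27 dBFS; +3 dB make-up → -24 dBFS.
Stage 2: -24 dBFS ≤ -24 dBFS, so stage 2 doesn't engage; output -24 dBFS.
Stage 3: -24 dBFS ≤ -24 dBFS, so stage 3 doesn't engage; output -24 dBFS.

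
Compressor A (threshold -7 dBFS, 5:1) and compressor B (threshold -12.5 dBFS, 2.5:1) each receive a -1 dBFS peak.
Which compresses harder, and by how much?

A: overshoot 6 dB → output overshoot 1.2 dB → GR 4.8 dB.
B: overshoot 11.5 dB → output overshoot 4.6 dB → GR 6.9 dB.
B applies 2.1 dB more gain reduction.

B, by 2.1 dB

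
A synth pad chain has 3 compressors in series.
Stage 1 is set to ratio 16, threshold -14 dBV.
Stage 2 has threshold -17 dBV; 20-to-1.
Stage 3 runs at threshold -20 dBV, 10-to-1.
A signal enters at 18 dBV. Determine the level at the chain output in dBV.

Stage 1: 32 dB above -14 dBV, reduced 16:1 to 2 dB above → -12 dBV.
Stage 2: -12 dBV is 5 dB over -17 dBV; at 20:1 that becomes 0.25 dB over, giving -16.75 dBV.
Stage 3: overshoot 3.25 dB → 3.25/10 = 0.325 dB → -19.675 dBV.

-19.675 dBV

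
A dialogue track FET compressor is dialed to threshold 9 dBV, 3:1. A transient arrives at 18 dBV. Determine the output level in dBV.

12 dBV

Overshoot: 18 − 9 = 9 dB.
3:1 compression reduces that to 9/3 = 3 dB over.
So the level is 9 + 3 = 12 dBV.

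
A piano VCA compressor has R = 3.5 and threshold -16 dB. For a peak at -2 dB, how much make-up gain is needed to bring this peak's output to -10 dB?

2 dB

The peak compresses to -16 + 14/3.5 = -12 dB.
To reach -10 dB requires -10 − (-12) = 2 dB of make-up.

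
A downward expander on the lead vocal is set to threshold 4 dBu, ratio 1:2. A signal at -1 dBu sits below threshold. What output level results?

-6 dBu

Undershoot = 4 − (-1) = 5 dB.
At 1:2, that expands to 10 dB under threshold.
Output = 4 − 10 = -6 dBu.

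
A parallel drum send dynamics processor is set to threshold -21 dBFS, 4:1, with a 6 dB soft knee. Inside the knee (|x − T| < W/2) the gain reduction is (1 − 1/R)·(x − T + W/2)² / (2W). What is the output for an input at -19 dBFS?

x − T + W/2 = -19 − (-21) + 3 = 5.
GR = (1 − 1/4) × 5² / 12 = 0.75 × 25 / 12 = 1.5625 dB.
Output = -19 − 1.5625 = -20.5625 dBFS.

-20.5625 dBFS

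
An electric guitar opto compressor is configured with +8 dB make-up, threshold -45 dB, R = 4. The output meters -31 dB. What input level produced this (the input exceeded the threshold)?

Before make-up, the level was -31 − 8 = -39 dB.
That's 6 dB above the -45 dB threshold.
Input overshoot = R × output overshoot = 24 dB → input = -45 + 24 = -21 dB.

-21 dB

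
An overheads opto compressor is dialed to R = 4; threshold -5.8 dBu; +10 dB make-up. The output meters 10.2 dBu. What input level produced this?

18.2 dBu

Stripping the +10 dB make-up gives 0.2 dBu at the gain stage.
Post-compression overshoot = 0.2 − (-5.8) = 6 dB.
Undo the ratio: input overshoot = 6 × 4 = 24 dB, giving input = 18.2 dBu.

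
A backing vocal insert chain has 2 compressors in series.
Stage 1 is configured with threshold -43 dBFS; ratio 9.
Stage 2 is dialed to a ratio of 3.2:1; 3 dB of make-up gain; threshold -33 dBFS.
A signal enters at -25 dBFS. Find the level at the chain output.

-38 dBFS

Stage 1: overshoot 18 dB → 18/9 = 2 dB → -41 dBFS.
Stage 2: -41 dBFS ≤ -33 dBFS, so stage 2 doesn't engage; make-up brings it to -38 dBFS.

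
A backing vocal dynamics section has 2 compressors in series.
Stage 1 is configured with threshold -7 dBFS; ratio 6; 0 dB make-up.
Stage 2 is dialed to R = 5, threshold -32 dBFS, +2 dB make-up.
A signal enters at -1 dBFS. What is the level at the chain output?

-24.8 dBFS

Stage 1: 6 dB above -7 dBFS, reduced 6:1 to 1 dB above → -6 dBFS.
Stage 2: overshoot 26 dB → 26/5 = 5.2 dB → -26.8 dBFS; +2 dB make-up → -24.8 dBFS.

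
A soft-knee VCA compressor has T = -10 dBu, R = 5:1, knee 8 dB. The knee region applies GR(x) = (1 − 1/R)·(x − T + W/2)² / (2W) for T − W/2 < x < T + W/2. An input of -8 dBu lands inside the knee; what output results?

-9.8 dBu

x − T + W/2 = -8 − (-10) + 4 = 6.
GR = (1 − 1/5) × 6² / 16 = 0.8 × 36 / 16 = 1.8 dB.
Output = -8 − 1.8 = -9.8 dBu.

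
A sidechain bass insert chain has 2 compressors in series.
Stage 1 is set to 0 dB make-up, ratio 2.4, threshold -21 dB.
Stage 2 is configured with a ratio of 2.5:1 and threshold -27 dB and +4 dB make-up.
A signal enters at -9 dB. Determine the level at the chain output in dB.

Stage 1: 12 dB above -21 dB, reduced 2.4:1 to 5 dB above → -16 dB.
Stage 2: -16 dB is 11 dB over -27 dB; at 2.5:1 that becomes 4.4 dB over, giving -22.6 dB; +4 dB make-up → -18.6 dB.

-18.6 dB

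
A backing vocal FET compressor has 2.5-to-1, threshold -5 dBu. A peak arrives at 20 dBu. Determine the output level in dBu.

The input is 25 dB above the -5 dBu threshold.
2.5:1 compression reduces that to 25/2.5 = 10 dB over.
So the level is -5 + 10 = 5 dBu.

5 dBu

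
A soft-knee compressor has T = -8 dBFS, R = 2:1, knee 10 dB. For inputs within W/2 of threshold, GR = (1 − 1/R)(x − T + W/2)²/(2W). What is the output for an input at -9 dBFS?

x − T + W/2 = -9 − (-8) + 5 = 4.
GR = (1 − 1/2) × 4² / 20 = 0.5 × 16 / 20 = 0.4 dB.
Output = -9 − 0.4 = -9.4 dBFS.

-9.4 dBFS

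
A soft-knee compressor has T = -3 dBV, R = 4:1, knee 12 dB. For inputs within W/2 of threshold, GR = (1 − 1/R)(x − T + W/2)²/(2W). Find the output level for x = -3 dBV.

x − T + W/2 = -3 − (-3) + 6 = 6.
GR = (1 − 1/4) × 6² / 24 = 0.75 × 36 / 24 = 1.125 dB.
Output = -3 − 1.125 = -4.125 dBV.

-4.125 dBV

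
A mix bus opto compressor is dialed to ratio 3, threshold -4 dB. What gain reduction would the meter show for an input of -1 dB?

2 dB

Overshoot = -1 − (-4) = 3 dB.
After 3:1 compression the overshoot becomes 3/3 = 1 dB.
Gain reduction = 3 − 1 = 2 dB.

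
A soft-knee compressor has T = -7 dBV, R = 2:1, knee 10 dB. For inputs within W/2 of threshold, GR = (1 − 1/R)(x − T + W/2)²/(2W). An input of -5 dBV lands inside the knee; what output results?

x − T + W/2 = -5 − (-7) + 5 = 7.
GR = (1 − 1/2) × 7² / 20 = 0.5 × 49 / 20 = 1.225 dB.
Output = -5 − 1.225 = -6.225 dBV.

-6.225 dBV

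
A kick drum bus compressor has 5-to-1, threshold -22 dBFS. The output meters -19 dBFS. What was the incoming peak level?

The compressed level sits -19 − (-22) = 3 dB over threshold.
Undo the ratio: input overshoot = 3 × 5 = 15 dB, giving input = -7 dBFS.

-7 dBFS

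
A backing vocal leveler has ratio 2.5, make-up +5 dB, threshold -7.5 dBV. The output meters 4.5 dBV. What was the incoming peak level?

Remove make-up: 4.5 − 5 = -0.5 dBV.
That's 7 dB above the -7.5 dBV threshold.
Undo the ratio: input overshoot = 7 × 2.5 = 17.5 dB, giving input = 10 dBV.

10 dBV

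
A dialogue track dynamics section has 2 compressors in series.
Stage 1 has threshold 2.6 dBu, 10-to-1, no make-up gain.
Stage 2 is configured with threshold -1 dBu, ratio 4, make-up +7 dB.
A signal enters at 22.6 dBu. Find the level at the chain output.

7.4 dBu

Stage 1: overshoot 20 dB → 20/10 = 2 dB → 4.6 dBu.
Stage 2: 4.6 dBu is 5.6 dB over -1 dBu; at 4:1 that becomes 1.4 dB over, giving 0.4 dBu; +7 dB make-up → 7.4 dBu.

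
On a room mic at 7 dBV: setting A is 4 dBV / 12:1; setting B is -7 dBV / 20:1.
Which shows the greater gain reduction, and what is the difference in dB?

B, by 10.55 dB

A: 3 dB over, compressed to 0.25 dB over, so 2.75 dB of GR.
B: 14 dB over, compressed to 0.7 dB over, so 13.3 dB of GR.
Difference: 10.55 dB in favour of B.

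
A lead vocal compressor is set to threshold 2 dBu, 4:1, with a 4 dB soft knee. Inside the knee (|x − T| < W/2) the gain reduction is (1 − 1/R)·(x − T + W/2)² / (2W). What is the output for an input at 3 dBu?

2.15625 dBu

x − T + W/2 = 3 − 2 + 2 = 3.
GR = (1 − 1/4) × 3² / 8 = 0.75 × 9 / 8 = 0.84375 dB.
Output = 3 − 0.84375 = 2.15625 dBu.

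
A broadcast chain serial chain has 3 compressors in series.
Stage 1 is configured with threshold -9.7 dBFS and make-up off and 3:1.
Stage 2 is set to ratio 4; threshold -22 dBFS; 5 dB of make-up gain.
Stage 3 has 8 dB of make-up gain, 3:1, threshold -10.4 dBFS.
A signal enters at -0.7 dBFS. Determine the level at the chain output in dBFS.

-5.175 dBFS

Stage 1: 9 dB above -9.7 dBFS, reduced 3:1 to 3 dB above → -6.7 dBFS.
Stage 2: overshoot 15.3 dB → 15.3/4 = 3.825 dB → -18.175 dBFS; +5 dB make-up → -13.175 dBFS.
Stage 3: -13.175 dBFS is at or below the -10.4 dBFS threshold — no compression; make-up brings it to -5.175 dBFS.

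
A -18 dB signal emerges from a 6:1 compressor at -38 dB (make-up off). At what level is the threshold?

Input is 24 dB above T (since output overshoot × R = input overshoot: (-38 − T)·6 = -18 − T gives T = -42 dB).
Check: -42 + (-18 − (-42))/6 = -42 + 4 = -38 dB. ✓

-42 dB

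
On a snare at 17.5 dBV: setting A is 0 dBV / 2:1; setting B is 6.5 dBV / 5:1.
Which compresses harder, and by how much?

A: overshoot 17.5 dB → output overshoot 8.75 dB → GR 8.75 dB.
B: overshoot 11 dB → output overshoot 2.2 dB → GR 8.8 dB.
B applies 0.05 dB more gain reduction.

B, by 0.05 dB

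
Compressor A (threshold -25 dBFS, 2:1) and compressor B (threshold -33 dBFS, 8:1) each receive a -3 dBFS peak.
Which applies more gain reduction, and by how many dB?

A: overshoot 22 dB → output overshoot 11 dB → GR 11 dB.
B: overshoot 30 dB → output overshoot 3.75 dB → GR 26.25 dB.
B reduces 15.25 dB more.

B, by 15.25 dB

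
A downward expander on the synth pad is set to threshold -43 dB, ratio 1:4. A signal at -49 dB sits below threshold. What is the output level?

-67 dB

Below threshold, a 1:4 expander applies gain = (4−1)×(T − x) of attenuation.
(4−1) × 6 = 18 dB, so output = -49 − 18 = -67 dB.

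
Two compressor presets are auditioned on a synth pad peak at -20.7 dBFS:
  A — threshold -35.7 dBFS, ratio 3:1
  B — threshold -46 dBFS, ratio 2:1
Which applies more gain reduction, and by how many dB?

A: overshoot 15 dB → output overshoot 5 dB → GR 10 dB.
B: overshoot 25.3 dB → output overshoot 12.65 dB → GR 12.65 dB.
Difference: 2.65 dB in favour of B.

B, by 2.65 dB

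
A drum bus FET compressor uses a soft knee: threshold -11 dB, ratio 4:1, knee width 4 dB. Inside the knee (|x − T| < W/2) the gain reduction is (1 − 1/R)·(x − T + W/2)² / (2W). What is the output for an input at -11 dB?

x − T + W/2 = -11 − (-11) + 2 = 2.
GR = (1 − 1/4) × 2² / 8 = 0.75 × 4 / 8 = 0.375 dB.
Output = -11 − 0.375 = -11.375 dB.

-11.375 dB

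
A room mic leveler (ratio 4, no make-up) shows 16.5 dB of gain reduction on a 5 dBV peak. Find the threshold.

-17 dBV

Input is 22 dB above T (since output overshoot × R = input overshoot: (-11.5 − T)·4 = 5 − T gives T = -17 dBV).
Check: -17 + (5 − (-17))/4 = -17 + 5.5 = -11.5 dBV. ✓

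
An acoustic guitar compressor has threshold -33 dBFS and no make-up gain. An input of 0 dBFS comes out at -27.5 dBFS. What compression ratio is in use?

6:1

Input overshoot = 0 − (-33) = 33 dB; output overshoot = -27.5 − (-33) = 5.5 dB.
Ratio = 33 / 5.5 = 6.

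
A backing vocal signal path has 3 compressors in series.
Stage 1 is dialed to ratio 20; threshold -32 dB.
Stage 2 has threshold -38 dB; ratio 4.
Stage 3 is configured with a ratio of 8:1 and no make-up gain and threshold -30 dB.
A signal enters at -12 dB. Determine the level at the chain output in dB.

Stage 1: -12 dB is 20 dB over -32 dB; at 20:1 that becomes 1 dB over, giving -31 dB.
Stage 2: overshoot 7 dB → 7/4 = 1.75 dB → -36.25 dB.
Stage 3: -36.25 dB is at or below the -30 dB threshold — no compression; output -36.25 dB.

-36.25 dB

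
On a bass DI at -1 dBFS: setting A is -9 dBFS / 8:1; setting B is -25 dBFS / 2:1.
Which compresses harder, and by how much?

B, by 5 dB

A: overshoot 8 dB → output overshoot 1 dB → GR 7 dB.
B: overshoot 24 dB → output overshoot 12 dB → GR 12 dB.
Difference: 5 dB in favour of B.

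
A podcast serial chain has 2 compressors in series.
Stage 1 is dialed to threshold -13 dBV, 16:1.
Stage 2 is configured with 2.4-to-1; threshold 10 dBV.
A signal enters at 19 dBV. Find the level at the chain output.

Stage 1: overshoot 32 dB → 32/16 = 2 dB → -11 dBV.
Stage 2: below threshold (-11 ≤ 10); passes unchanged; output -11 dBV.

-11 dBV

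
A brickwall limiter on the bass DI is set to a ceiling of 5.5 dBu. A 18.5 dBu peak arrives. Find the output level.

5.5 dBu

The limiter clamps the peak to its 5.5 dBu ceiling.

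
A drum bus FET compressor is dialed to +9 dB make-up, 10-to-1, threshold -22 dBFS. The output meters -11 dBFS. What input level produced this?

-2 dBFS

Stripping the +9 dB make-up gives -20 dBFS at the gain stage.
The compressed level sits -20 − (-22) = 2 dB over threshold.
Input overshoot = R × output overshoot = 20 dB → input = -22 + 20 = -2 dBFS.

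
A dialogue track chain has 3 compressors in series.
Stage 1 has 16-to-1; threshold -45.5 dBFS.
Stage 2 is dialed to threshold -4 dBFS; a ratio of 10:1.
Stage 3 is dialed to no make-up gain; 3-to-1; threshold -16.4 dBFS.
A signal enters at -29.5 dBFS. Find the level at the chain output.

-44.5 dBFS

Stage 1: 16 dB above -45.5 dBFS, reduced 16:1 to 1 dB above → -44.5 dBFS.
Stage 2: -44.5 dBFS is at or below the -4 dBFS threshold — no compression; output -44.5 dBFS.
Stage 3: -44.5 dBFS is at or below the -16.4 dBFS threshold — no compression; output -44.5 dBFS.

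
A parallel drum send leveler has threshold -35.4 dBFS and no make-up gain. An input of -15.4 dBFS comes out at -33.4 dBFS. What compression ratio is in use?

10:1

Input overshoot = -15.4 − (-35.4) = 20 dB; output overshoot = -33.4 − (-35.4) = 2 dB.
Ratio = 20 / 2 = 10.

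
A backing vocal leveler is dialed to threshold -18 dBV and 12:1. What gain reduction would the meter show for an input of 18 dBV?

18 dBV exceeds the threshold by 36 dB.
After 12:1 compression the overshoot becomes 36/12 = 3 dB.
Gain reduction = 36 − 3 = 33 dB.

33 dB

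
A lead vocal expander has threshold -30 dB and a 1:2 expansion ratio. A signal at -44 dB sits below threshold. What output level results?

-58 dB

Below threshold, a 1:2 expander applies gain = (2−1)×(T − x) of attenuation.
(2−1) × 14 = 14 dB, so output = -44 − 14 = -58 dB.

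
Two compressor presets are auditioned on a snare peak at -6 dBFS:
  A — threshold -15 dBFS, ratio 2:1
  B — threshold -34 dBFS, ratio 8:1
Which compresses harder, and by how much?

A: overshoot 9 dB → output overshoot 4.5 dB → GR 4.5 dB.
B: overshoot 28 dB → output overshoot 3.5 dB → GR 24.5 dB.
B reduces 20 dB more.

B, by 20 dB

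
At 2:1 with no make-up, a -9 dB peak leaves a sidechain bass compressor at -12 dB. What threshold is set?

-15 dB

Gain reduction = -9 − (-12) = 3 dB; output overshoot = GR / (R − 1) = 3 / 1 = 3 dB.
Threshold = output − output overshoot = -12 − 3 = -15 dB.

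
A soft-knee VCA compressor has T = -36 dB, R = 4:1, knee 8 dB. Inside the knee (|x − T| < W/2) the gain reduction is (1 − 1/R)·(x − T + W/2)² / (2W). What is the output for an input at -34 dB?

x − T + W/2 = -34 − (-36) + 4 = 6.
GR = (1 − 1/4) × 6² / 16 = 0.75 × 36 / 16 = 1.6875 dB.
Output = -34 − 1.6875 = -35.6875 dB.

-35.6875 dB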